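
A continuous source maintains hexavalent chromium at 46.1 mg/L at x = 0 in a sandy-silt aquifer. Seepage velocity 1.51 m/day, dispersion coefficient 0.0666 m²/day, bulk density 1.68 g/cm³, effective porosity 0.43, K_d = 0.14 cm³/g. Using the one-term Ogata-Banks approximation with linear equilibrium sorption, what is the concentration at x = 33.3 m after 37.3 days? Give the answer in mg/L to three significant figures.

Retardation factor R = 1 + ρ_b·K_d/n = 1 + 1.68 × 0.14/0.43 = 1.547.
Sorption retards both mechanisms: v_R = v/R = 0.9761 m/day, D_R = D/R = 0.04305 m²/day.
v_R·t = 0.9761 × 37.3 = 36.40853 m; 2√(D_R t) = 2.534 m; argument = (33.3 − 36.40853)/2.534 = -1.227.
C = C₀ × ½·erfc(-1.227) = 46.1 × 0.9587 = 44.2 mg/L.

44.2 mg/L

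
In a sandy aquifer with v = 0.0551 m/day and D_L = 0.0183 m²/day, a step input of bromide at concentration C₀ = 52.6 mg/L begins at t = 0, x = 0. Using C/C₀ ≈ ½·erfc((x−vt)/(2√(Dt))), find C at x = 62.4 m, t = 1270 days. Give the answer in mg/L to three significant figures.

45.6 mg/L

For a continuous step input, C/C₀ ≈ ½·erfc((x−vt)/(2√(Dt))).
vt = 0.0551 × 1270 = 69.977 m and 2√(Dt) = 2√(0.0183 × 1270) = 9.642 m.
Argument (x−vt)/(2√(Dt)) = (62.4 − 69.977)/9.642 = -0.7858; ½·erfc(-0.7858) = 0.8668.
C = 52.6 × 0.8668 = 45.6 mg/L.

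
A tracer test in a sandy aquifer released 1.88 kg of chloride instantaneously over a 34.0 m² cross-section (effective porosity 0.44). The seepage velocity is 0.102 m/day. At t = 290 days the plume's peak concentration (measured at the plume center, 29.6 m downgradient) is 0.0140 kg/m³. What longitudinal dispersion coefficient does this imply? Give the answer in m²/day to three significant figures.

0.0221 m²/day

At the plume center C_max = M/(n_e·A·√(4πDt)), so D = M²/(4πt·(n_e·A·C_max)²).
n_e·A·C_max = 0.44 × 34.0 × 0.0140 = 0.2094 kg/m.
D = 1.88²/(4π × 290 × 0.2094²) = 0.0221 m²/day.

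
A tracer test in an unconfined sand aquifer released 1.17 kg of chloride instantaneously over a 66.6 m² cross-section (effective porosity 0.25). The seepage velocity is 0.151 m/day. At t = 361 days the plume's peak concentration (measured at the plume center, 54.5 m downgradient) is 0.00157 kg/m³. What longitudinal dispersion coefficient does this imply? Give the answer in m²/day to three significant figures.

0.442 m²/day

At the plume center C_max = M/(n_e·A·√(4πDt)), so D = M²/(4πt·(n_e·A·C_max)²).
n_e·A·C_max = 0.25 × 66.6 × 0.00157 = 0.02614 kg/m.
D = 1.17²/(4π × 361 × 0.02614²) = 0.442 m²/day.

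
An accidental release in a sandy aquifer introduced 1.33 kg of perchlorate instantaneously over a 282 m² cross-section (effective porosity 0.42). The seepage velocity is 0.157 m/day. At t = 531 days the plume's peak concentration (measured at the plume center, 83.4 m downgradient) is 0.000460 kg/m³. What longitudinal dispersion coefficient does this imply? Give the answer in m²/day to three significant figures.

0.0893 m²/day

At the plume center C_max = M/(n_e·A·√(4πDt)), so D = M²/(4πt·(n_e·A·C_max)²).
n_e·A·C_max = 0.42 × 282 × 0.000460 = 0.05448 kg/m.
D = 1.33²/(4π × 531 × 0.05448²) = 0.0893 m²/day.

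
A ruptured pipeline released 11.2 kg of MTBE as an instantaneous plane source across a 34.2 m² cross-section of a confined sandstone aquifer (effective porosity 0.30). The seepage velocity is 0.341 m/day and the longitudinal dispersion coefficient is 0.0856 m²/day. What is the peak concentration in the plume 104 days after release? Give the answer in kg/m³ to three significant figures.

0.103 kg/m³

The peak of an instantaneous 1D plume sits at x = vt; there the Gaussian factor is 1 and C_max = M/(n_e·A·√(4πDt)), where n_e·A is the pore area the mass is dissolved in.
√(4πDt) = √(4π × 0.0856 × 104) = 10.58 m, so C_max = 11.2/(0.30 × 34.2 × 10.58) = 0.103 kg/m³.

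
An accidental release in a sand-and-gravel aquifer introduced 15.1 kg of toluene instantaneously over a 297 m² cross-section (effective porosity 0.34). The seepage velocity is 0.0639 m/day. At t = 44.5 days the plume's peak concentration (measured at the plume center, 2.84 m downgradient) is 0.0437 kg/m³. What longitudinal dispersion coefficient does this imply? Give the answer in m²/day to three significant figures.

At the plume center C_max = M/(n_e·A·√(4πDt)), so D = M²/(4πt·(n_e·A·C_max)²).
n_e·A·C_max = 0.34 × 297 × 0.0437 = 4.413 kg/m.
D = 15.1²/(4π × 44.5 × 4.413²) = 0.0209 m²/day.

0.0209 m²/day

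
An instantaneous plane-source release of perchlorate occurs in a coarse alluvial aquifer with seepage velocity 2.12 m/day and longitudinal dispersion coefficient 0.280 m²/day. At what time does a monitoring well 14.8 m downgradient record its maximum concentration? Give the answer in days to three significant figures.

For the 1D instantaneous-source solution, setting ∂C/∂t = 0 at fixed x gives v²t² + 2Dt − x² = 0, so t = (√(D² + v²x²) − D)/v².
√(D² + v²x²) = √(0.280² + 2.12² × 14.8²) = 31.38; v² = 4.4944.
t = (31.38 − 0.280)/4.4944 = 6.92 days (vs. the pure-advection estimate x/v = 6.98 d).

6.92 days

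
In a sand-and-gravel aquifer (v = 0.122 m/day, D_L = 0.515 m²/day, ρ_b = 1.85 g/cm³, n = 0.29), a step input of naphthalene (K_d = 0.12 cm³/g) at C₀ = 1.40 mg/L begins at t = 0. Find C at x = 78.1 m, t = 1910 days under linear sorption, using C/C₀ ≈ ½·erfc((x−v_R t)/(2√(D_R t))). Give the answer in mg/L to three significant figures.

1.33 mg/L

Retardation factor R = 1 + ρ_b·K_d/n = 1 + 1.85 × 0.12/0.29 = 1.766.
Sorption retards both mechanisms: v_R = v/R = 0.06908 m/day, D_R = D/R = 0.2916 m²/day.
v_R·t = 0.06908 × 1910 = 131.9428 m; 2√(D_R t) = 47.20 m; argument = (78.1 − 131.9428)/47.20 = -1.141.
C = C₀ × ½·erfc(-1.141) = 1.40 × 0.9467 = 1.33 mg/L.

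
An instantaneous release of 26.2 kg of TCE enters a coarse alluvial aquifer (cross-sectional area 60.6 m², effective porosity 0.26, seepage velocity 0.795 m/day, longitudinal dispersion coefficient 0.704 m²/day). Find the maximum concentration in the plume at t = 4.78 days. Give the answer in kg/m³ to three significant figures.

The peak of an instantaneous 1D plume sits at x = vt; there the Gaussian factor is 1 and C_max = M/(n_e·A·√(4πDt)), where n_e·A is the pore area the mass is dissolved in.
√(4πDt) = √(4π × 0.704 × 4.78) = 6.503 m, so C_max = 26.2/(0.26 × 60.6 × 6.503) = 0.256 kg/m³.

0.256 kg/m³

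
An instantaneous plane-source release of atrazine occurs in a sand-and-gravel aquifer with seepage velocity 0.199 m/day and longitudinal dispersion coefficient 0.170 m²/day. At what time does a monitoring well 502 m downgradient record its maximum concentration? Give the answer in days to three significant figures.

2520 days

For the 1D instantaneous-source solution, setting ∂C/∂t = 0 at fixed x gives v²t² + 2Dt − x² = 0, so t = (√(D² + v²x²) − D)/v².
√(D² + v²x²) = √(0.170² + 0.199² × 502²) = 99.90; v² = 0.039601.
t = (99.90 − 0.170)/0.039601 = 2520 days (vs. the pure-advection estimate x/v = 2520 d).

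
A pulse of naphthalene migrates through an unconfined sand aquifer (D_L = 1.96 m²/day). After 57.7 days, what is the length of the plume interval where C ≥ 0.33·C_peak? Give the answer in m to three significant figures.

The plume is Gaussian with σ = √(2Dt) = √(2 × 1.96 × 57.7) = 15.04 m.
C/C_peak = exp(−Δx²/(2σ²)) = 0.33 ⇒ Δx = σ·√(−2 ln 0.33) = 15.04 × 1.489 = 22.39 m.
Width = 2Δx = 44.8 m.

44.8 m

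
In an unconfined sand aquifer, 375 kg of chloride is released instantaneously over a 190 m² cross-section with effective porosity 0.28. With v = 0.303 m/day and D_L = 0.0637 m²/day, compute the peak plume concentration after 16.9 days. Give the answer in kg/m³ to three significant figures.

The peak of an instantaneous 1D plume sits at x = vt; there the Gaussian factor is 1 and C_max = M/(n_e·A·√(4πDt)), where n_e·A is the pore area the mass is dissolved in.
√(4πDt) = √(4π × 0.0637 × 16.9) = 3.678 m, so C_max = 375/(0.28 × 190 × 3.678) = 1.92 kg/m³.

1.92 kg/m³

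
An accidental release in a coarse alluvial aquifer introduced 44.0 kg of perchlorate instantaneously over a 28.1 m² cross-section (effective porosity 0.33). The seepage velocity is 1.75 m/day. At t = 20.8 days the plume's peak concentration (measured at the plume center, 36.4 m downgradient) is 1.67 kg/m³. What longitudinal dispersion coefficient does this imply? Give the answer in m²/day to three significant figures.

At the plume center C_max = M/(n_e·A·√(4πDt)), so D = M²/(4πt·(n_e·A·C_max)²).
n_e·A·C_max = 0.33 × 28.1 × 1.67 = 15.49 kg/m.
D = 44.0²/(4π × 20.8 × 15.49²) = 0.0309 m²/day.

0.0309 m²/day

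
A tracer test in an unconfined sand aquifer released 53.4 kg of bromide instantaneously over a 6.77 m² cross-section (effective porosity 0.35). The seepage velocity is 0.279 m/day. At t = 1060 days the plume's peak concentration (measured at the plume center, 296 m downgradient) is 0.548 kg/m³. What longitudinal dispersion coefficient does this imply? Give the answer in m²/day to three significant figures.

0.127 m²/day

At the plume center C_max = M/(n_e·A·√(4πDt)), so D = M²/(4πt·(n_e·A·C_max)²).
n_e·A·C_max = 0.35 × 6.77 × 0.548 = 1.298 kg/m.
D = 53.4²/(4π × 1060 × 1.298²) = 0.127 m²/day.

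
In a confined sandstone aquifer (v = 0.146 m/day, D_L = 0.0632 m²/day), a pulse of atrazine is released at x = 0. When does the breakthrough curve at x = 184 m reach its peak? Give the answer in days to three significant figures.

1260 days

For the 1D instantaneous-source solution, setting ∂C/∂t = 0 at fixed x gives v²t² + 2Dt − x² = 0, so t = (√(D² + v²x²) − D)/v².
√(D² + v²x²) = √(0.0632² + 0.146² × 184²) = 26.86; v² = 0.021316.
t = (26.86 − 0.0632)/0.021316 = 1260 days (vs. the pure-advection estimate x/v = 1260 d).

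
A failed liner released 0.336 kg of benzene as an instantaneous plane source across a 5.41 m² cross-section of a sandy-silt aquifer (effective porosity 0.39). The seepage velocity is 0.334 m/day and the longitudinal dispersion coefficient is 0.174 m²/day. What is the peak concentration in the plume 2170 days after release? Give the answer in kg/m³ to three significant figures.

0.00231 kg/m³

The peak of an instantaneous 1D plume sits at x = vt; there the Gaussian factor is 1 and C_max = M/(n_e·A·√(4πDt)), where n_e·A is the pore area the mass is dissolved in.
√(4πDt) = √(4π × 0.174 × 2170) = 68.88 m, so C_max = 0.336/(0.39 × 5.41 × 68.88) = 0.00231 kg/m³.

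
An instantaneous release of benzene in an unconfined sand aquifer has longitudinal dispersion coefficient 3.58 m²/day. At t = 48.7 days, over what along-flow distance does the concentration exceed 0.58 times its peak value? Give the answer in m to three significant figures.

The plume is Gaussian with σ = √(2Dt) = √(2 × 3.58 × 48.7) = 18.67 m.
C/C_peak = exp(−Δx²/(2σ²)) = 0.58 ⇒ Δx = σ·√(−2 ln 0.58) = 18.67 × 1.044 = 19.49 m.
Width = 2Δx = 39.0 m.

39.0 m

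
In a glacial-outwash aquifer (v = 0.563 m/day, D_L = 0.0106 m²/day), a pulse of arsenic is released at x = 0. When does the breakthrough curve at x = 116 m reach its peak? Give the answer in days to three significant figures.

For the 1D instantaneous-source solution, setting ∂C/∂t = 0 at fixed x gives v²t² + 2Dt − x² = 0, so t = (√(D² + v²x²) − D)/v².
√(D² + v²x²) = √(0.0106² + 0.563² × 116²) = 65.31; v² = 0.316969.
t = (65.31 − 0.0106)/0.316969 = 206 days (vs. the pure-advection estimate x/v = 206 d).

206 days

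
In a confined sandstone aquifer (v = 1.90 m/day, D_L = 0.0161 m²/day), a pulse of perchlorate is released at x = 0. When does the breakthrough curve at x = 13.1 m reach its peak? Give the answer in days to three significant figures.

For the 1D instantaneous-source solution, setting ∂C/∂t = 0 at fixed x gives v²t² + 2Dt − x² = 0, so t = (√(D² + v²x²) − D)/v².
√(D² + v²x²) = √(0.0161² + 1.90² × 13.1²) = 24.89; v² = 3.61.
t = (24.89 − 0.0161)/3.61 = 6.89 days (vs. the pure-advection estimate x/v = 6.89 d).

6.89 days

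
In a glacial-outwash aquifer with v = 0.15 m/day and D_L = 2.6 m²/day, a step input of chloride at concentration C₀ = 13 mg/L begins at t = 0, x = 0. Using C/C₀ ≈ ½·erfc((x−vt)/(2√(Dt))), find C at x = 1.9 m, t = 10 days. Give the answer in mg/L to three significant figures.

For a continuous step input, C/C₀ ≈ ½·erfc((x−vt)/(2√(Dt))).
vt = 0.15 × 10 = 1.5 m and 2√(Dt) = 2√(2.6 × 10) = 10.20 m.
Argument (x−vt)/(2√(Dt)) = (1.9 − 1.5)/10.20 = 0.03922; ½·erfc(0.03922) = 0.4779.
C = 13 × 0.4779 = 6.21 mg/L.

6.21 mg/L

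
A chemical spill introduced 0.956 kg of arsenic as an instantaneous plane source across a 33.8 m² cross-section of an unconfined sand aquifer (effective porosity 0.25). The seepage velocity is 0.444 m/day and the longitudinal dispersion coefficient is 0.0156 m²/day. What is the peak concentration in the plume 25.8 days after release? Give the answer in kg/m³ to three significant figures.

0.0503 kg/m³

The peak of an instantaneous 1D plume sits at x = vt; there the Gaussian factor is 1 and C_max = M/(n_e·A·√(4πDt)), where n_e·A is the pore area the mass is dissolved in.
√(4πDt) = √(4π × 0.0156 × 25.8) = 2.249 m, so C_max = 0.956/(0.25 × 33.8 × 2.249) = 0.0503 kg/m³.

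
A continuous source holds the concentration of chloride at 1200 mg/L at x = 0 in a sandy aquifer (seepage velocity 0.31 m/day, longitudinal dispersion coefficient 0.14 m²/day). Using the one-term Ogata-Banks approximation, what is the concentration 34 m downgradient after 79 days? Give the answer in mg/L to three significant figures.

For a continuous step input, C/C₀ ≈ ½·erfc((x−vt)/(2√(Dt))).
vt = 0.31 × 79 = 24.49 m and 2√(Dt) = 2√(0.14 × 79) = 6.651 m.
Argument (x−vt)/(2√(Dt)) = (34 − 24.49)/6.651 = 1.430; ½·erfc(1.430) = 0.02157.
C = 1200 × 0.02157 = 25.9 mg/L.

25.9 mg/L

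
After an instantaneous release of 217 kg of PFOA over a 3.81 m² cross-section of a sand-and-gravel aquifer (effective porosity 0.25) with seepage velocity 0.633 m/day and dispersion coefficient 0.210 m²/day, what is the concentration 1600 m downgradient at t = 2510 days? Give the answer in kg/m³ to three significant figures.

For an instantaneous plane source, C(x,t) = M/(n_e·A·√(4πDt)) · exp(−(x−vt)²/(4Dt)), with n_e·A the pore (flow) area.
Plume center vt = 0.633 × 2510 = 1588.83 m, so the well at 1600 m is 11.17 m downgradient of the peak.
√(4πDt) = 81.39 m, giving peak height M/(n_e·A·√(4πDt)) = 217/(0.25 × 3.81 × 81.39) = 2.799 kg/m³.
(x−vt)²/(4Dt) = (11.17)²/(4 × 0.210 × 2510) = 0.05918; exp(−0.05918) = 0.9425.
C = 2.799 × 0.9425 = 2.64 kg/m³.

2.64 kg/m³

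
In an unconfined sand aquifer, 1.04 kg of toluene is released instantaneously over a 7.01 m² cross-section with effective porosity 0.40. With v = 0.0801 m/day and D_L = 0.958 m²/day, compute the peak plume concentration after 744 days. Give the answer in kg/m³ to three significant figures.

The peak of an instantaneous 1D plume sits at x = vt; there the Gaussian factor is 1 and C_max = M/(n_e·A·√(4πDt)), where n_e·A is the pore area the mass is dissolved in.
√(4πDt) = √(4π × 0.958 × 744) = 94.64 m, so C_max = 1.04/(0.40 × 7.01 × 94.64) = 0.00392 kg/m³.

0.00392 kg/m³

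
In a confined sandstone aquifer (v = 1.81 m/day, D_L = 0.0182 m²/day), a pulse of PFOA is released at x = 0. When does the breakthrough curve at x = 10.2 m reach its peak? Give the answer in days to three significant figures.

For the 1D instantaneous-source solution, setting ∂C/∂t = 0 at fixed x gives v²t² + 2Dt − x² = 0, so t = (√(D² + v²x²) − D)/v².
√(D² + v²x²) = √(0.0182² + 1.81² × 10.2²) = 18.46; v² = 3.2761.
t = (18.46 − 0.0182)/3.2761 = 5.63 days (vs. the pure-advection estimate x/v = 5.64 d).

5.63 days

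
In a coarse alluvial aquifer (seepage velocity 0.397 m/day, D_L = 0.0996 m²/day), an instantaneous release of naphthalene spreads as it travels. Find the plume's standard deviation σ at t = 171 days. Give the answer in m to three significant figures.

Dispersive spreading gives a Gaussian with σ² = 2Dt; advection only shifts the center.
σ = √(2 × 0.0996 × 171) = 5.84 m.

5.84 m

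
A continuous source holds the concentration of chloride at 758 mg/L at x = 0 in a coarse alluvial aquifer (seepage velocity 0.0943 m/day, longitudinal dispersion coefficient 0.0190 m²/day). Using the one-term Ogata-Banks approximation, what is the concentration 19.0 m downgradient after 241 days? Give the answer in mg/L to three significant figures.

675 mg/L

For a continuous step input, C/C₀ ≈ ½·erfc((x−vt)/(2√(Dt))).
vt = 0.0943 × 241 = 22.7263 m and 2√(Dt) = 2√(0.0190 × 241) = 4.280 m.
Argument (x−vt)/(2√(Dt)) = (19.0 − 22.7263)/4.280 = -0.8706; ½·erfc(-0.8706) = 0.8909.
C = 758 × 0.8909 = 675 mg/L.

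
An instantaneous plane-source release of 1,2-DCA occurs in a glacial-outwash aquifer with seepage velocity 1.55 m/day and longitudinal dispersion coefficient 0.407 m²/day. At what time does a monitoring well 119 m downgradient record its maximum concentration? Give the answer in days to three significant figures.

76.6 days

For the 1D instantaneous-source solution, setting ∂C/∂t = 0 at fixed x gives v²t² + 2Dt − x² = 0, so t = (√(D² + v²x²) − D)/v².
√(D² + v²x²) = √(0.407² + 1.55² × 119²) = 184.5; v² = 2.4025.
t = (184.5 − 0.407)/2.4025 = 76.6 days (vs. the pure-advection estimate x/v = 76.8 d).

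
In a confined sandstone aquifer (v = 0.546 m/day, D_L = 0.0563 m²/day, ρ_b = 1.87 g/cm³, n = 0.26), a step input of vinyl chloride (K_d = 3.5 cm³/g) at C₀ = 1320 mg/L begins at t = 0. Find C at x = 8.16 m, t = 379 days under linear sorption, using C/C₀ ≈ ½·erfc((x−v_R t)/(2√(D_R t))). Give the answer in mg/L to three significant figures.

556 mg/L

Retardation factor R = 1 + ρ_b·K_d/n = 1 + 1.87 × 3.5/0.26 = 26.17.
Sorption retards both mechanisms: v_R = v/R = 0.02086 m/day, D_R = D/R = 0.002151 m²/day.
v_R·t = 0.02086 × 379 = 7.90594 m; 2√(D_R t) = 1.806 m; argument = (8.16 − 7.90594)/1.806 = 0.1407.
C = C₀ × ½·erfc(0.1407) = 1320 × 0.4211 = 556 mg/L.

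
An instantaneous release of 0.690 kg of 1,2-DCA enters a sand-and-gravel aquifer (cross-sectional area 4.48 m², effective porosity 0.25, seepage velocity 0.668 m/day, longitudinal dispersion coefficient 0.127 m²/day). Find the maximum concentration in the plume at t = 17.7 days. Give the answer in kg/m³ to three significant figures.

The peak of an instantaneous 1D plume sits at x = vt; there the Gaussian factor is 1 and C_max = M/(n_e·A·√(4πDt)), where n_e·A is the pore area the mass is dissolved in.
√(4πDt) = √(4π × 0.127 × 17.7) = 5.315 m, so C_max = 0.690/(0.25 × 4.48 × 5.315) = 0.116 kg/m³.

0.116 kg/m³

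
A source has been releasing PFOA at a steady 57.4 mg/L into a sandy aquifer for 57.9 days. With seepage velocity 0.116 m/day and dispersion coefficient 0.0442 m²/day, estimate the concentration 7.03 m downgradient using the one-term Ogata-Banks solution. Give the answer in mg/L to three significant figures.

For a continuous step input, C/C₀ ≈ ½·erfc((x−vt)/(2√(Dt))).
vt = 0.116 × 57.9 = 6.7164 m and 2√(Dt) = 2√(0.0442 × 57.9) = 3.199 m.
Argument (x−vt)/(2√(Dt)) = (7.03 − 6.7164)/3.199 = 0.09803; ½·erfc(0.09803) = 0.4449.
C = 57.4 × 0.4449 = 25.5 mg/L.

25.5 mg/L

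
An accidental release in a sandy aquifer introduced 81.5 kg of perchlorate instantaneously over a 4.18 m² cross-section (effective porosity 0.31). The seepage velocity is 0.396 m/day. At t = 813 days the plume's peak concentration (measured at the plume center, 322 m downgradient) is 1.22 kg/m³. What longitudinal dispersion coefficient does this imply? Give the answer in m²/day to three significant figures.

At the plume center C_max = M/(n_e·A·√(4πDt)), so D = M²/(4πt·(n_e·A·C_max)²).
n_e·A·C_max = 0.31 × 4.18 × 1.22 = 1.581 kg/m.
D = 81.5²/(4π × 813 × 1.581²) = 0.260 m²/day.

0.260 m²/day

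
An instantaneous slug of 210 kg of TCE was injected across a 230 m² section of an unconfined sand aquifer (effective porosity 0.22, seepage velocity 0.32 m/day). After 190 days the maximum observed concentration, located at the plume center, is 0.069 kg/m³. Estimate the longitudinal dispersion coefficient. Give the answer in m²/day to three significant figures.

1.52 m²/day

At the plume center C_max = M/(n_e·A·√(4πDt)), so D = M²/(4πt·(n_e·A·C_max)²).
n_e·A·C_max = 0.22 × 230 × 0.069 = 3.491 kg/m.
D = 210²/(4π × 190 × 3.491²) = 1.52 m²/day.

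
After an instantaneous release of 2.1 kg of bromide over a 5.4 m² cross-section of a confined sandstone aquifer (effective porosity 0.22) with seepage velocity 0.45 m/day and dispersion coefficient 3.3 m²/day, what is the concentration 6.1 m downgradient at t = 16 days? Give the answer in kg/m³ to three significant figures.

0.0682 kg/m³

For an instantaneous plane source, C(x,t) = M/(n_e·A·√(4πDt)) · exp(−(x−vt)²/(4Dt)), with n_e·A the pore (flow) area.
Plume center vt = 0.45 × 16 = 7.2 m, so the well at 6.1 m is 1.1 m upgradient of the peak.
√(4πDt) = 25.76 m, giving peak height M/(n_e·A·√(4πDt)) = 2.1/(0.22 × 5.4 × 25.76) = 0.06862 kg/m³.
(x−vt)²/(4Dt) = (-1.1)²/(4 × 3.3 × 16) = 0.005729; exp(−0.005729) = 0.9943.
C = 0.06862 × 0.9943 = 0.0682 kg/m³.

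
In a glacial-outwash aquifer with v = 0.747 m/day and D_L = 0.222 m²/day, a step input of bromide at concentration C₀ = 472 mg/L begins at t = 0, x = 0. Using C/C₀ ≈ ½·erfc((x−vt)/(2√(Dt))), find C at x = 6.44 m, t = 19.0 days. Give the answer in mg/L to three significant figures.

For a continuous step input, C/C₀ ≈ ½·erfc((x−vt)/(2√(Dt))).
vt = 0.747 × 19.0 = 14.193 m and 2√(Dt) = 2√(0.222 × 19.0) = 4.108 m.
Argument (x−vt)/(2√(Dt)) = (6.44 − 14.193)/4.108 = -1.887; ½·erfc(-1.887) = 0.9962.
C = 472 × 0.9962 = 470 mg/L.

470 mg/L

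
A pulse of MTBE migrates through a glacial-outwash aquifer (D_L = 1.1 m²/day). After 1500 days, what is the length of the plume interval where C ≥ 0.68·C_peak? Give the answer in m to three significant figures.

The plume is Gaussian with σ = √(2Dt) = √(2 × 1.1 × 1500) = 57.45 m.
C/C_peak = exp(−Δx²/(2σ²)) = 0.68 ⇒ Δx = σ·√(−2 ln 0.68) = 57.45 × 0.8783 = 50.46 m.
Width = 2Δx = 101 m.

101 m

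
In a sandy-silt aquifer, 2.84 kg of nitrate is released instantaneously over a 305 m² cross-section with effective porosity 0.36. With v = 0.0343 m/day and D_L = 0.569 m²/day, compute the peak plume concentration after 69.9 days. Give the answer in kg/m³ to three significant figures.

The peak of an instantaneous 1D plume sits at x = vt; there the Gaussian factor is 1 and C_max = M/(n_e·A·√(4πDt)), where n_e·A is the pore area the mass is dissolved in.
√(4πDt) = √(4π × 0.569 × 69.9) = 22.36 m, so C_max = 2.84/(0.36 × 305 × 22.36) = 0.00116 kg/m³.

0.00116 kg/m³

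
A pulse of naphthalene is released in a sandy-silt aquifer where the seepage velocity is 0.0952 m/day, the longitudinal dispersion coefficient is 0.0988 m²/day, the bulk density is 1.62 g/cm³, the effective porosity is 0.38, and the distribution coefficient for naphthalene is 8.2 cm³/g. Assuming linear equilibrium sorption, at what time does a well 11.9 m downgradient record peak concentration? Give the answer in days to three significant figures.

Retardation factor R = 1 + ρ_b·K_d/n = 1 + 1.62 × 8.2/0.38 = 35.96.
Sorption retards both mechanisms: v_R = v/R = 0.002647 m/day, D_R = D/R = 0.002747 m²/day.
Peak time from v_R²t² + 2D_R t − x² = 0: t = (√(D_R² + v_R²x²) − D_R)/v_R².
√(D_R² + v_R²x²) = √(0.002747² + 0.002647² × 11.9²) = 0.03162; v_R² = 7.007e-06.
t = (0.03162 − 0.002747)/7.007e-06 = 4120 days.

4120 days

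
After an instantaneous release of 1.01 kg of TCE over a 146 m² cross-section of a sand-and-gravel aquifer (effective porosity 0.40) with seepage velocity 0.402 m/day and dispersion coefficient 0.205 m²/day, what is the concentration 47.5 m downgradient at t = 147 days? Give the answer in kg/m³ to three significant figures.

For an instantaneous plane source, C(x,t) = M/(n_e·A·√(4πDt)) · exp(−(x−vt)²/(4Dt)), with n_e·A the pore (flow) area.
Plume center vt = 0.402 × 147 = 59.094 m, so the well at 47.5 m is 11.594 m upgradient of the peak.
√(4πDt) = 19.46 m, giving peak height M/(n_e·A·√(4πDt)) = 1.01/(0.40 × 146 × 19.46) = 0.0008887 kg/m³.
(x−vt)²/(4Dt) = (-11.594)²/(4 × 0.205 × 147) = 1.115; exp(−1.115) = 0.3279.
C = 0.0008887 × 0.3279 = 0.000291 kg/m³.

0.000291 kg/m³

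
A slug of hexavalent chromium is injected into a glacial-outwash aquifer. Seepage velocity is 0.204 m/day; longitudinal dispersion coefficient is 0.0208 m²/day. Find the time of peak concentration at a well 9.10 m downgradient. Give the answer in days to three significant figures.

44.1 days

For the 1D instantaneous-source solution, setting ∂C/∂t = 0 at fixed x gives v²t² + 2Dt − x² = 0, so t = (√(D² + v²x²) − D)/v².
√(D² + v²x²) = √(0.0208² + 0.204² × 9.10²) = 1.857; v² = 0.041616.
t = (1.857 − 0.0208)/0.041616 = 44.1 days (vs. the pure-advection estimate x/v = 44.6 d).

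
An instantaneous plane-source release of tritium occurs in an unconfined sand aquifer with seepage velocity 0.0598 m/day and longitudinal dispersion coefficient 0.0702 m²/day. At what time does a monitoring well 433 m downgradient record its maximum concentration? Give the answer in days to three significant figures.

7220 days

For the 1D instantaneous-source solution, setting ∂C/∂t = 0 at fixed x gives v²t² + 2Dt − x² = 0, so t = (√(D² + v²x²) − D)/v².
√(D² + v²x²) = √(0.0702² + 0.0598² × 433²) = 25.89; v² = 0.00357604.
t = (25.89 − 0.0702)/0.00357604 = 7220 days (vs. the pure-advection estimate x/v = 7240 d).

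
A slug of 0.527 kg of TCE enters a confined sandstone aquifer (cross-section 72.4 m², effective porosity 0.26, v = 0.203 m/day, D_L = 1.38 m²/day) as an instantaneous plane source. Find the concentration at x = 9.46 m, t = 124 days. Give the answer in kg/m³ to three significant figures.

0.000421 kg/m³

For an instantaneous plane source, C(x,t) = M/(n_e·A·√(4πDt)) · exp(−(x−vt)²/(4Dt)), with n_e·A the pore (flow) area.
Plume center vt = 0.203 × 124 = 25.172 m, so the well at 9.46 m is 15.712 m upgradient of the peak.
√(4πDt) = 46.37 m, giving peak height M/(n_e·A·√(4πDt)) = 0.527/(0.26 × 72.4 × 46.37) = 0.0006038 kg/m³.
(x−vt)²/(4Dt) = (-15.712)²/(4 × 1.38 × 124) = 0.3607; exp(−0.3607) = 0.6972.
C = 0.0006038 × 0.6972 = 0.000421 kg/m³.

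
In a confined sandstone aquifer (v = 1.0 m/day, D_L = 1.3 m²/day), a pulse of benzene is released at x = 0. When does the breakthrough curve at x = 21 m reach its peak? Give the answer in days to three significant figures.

For the 1D instantaneous-source solution, setting ∂C/∂t = 0 at fixed x gives v²t² + 2Dt − x² = 0, so t = (√(D² + v²x²) − D)/v².
√(D² + v²x²) = √(1.3² + 1.0² × 21²) = 21.04; v² = 1.
t = (21.04 − 1.3)/1 = 19.7 days (vs. the pure-advection estimate x/v = 21.0 d).

19.7 days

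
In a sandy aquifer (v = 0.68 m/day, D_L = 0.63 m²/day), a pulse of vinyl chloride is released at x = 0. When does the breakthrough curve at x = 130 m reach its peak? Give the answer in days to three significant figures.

For the 1D instantaneous-source solution, setting ∂C/∂t = 0 at fixed x gives v²t² + 2Dt − x² = 0, so t = (√(D² + v²x²) − D)/v².
√(D² + v²x²) = √(0.63² + 0.68² × 130²) = 88.40; v² = 0.4624.
t = (88.40 − 0.63)/0.4624 = 190 days (vs. the pure-advection estimate x/v = 191 d).

190 days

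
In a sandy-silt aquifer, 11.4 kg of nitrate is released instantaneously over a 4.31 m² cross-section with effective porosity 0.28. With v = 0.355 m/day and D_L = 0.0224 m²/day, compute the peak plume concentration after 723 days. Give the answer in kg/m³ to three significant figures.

0.662 kg/m³

The peak of an instantaneous 1D plume sits at x = vt; there the Gaussian factor is 1 and C_max = M/(n_e·A·√(4πDt)), where n_e·A is the pore area the mass is dissolved in.
√(4πDt) = √(4π × 0.0224 × 723) = 14.27 m, so C_max = 11.4/(0.28 × 4.31 × 14.27) = 0.662 kg/m³.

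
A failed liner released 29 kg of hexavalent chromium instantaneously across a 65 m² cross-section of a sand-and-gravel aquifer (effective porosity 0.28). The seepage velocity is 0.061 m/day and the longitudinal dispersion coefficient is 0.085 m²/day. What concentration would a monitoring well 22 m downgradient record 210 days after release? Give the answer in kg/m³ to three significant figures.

0.0326 kg/m³

For an instantaneous plane source, C(x,t) = M/(n_e·A·√(4πDt)) · exp(−(x−vt)²/(4Dt)), with n_e·A the pore (flow) area.
Plume center vt = 0.061 × 210 = 12.81 m, so the well at 22 m is 9.19 m downgradient of the peak.
√(4πDt) = 14.98 m, giving peak height M/(n_e·A·√(4πDt)) = 29/(0.28 × 65 × 14.98) = 0.1064 kg/m³.
(x−vt)²/(4Dt) = (9.19)²/(4 × 0.085 × 210) = 1.183; exp(−1.183) = 0.3064.
C = 0.1064 × 0.3064 = 0.0326 kg/m³.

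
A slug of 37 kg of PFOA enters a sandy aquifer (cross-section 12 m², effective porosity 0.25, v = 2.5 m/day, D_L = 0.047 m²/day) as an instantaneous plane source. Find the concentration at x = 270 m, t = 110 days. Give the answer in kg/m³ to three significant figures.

For an instantaneous plane source, C(x,t) = M/(n_e·A·√(4πDt)) · exp(−(x−vt)²/(4Dt)), with n_e·A the pore (flow) area.
Plume center vt = 2.5 × 110 = 275 m, so the well at 270 m is 5 m upgradient of the peak.
√(4πDt) = 8.060 m, giving peak height M/(n_e·A·√(4πDt)) = 37/(0.25 × 12 × 8.060) = 1.530 kg/m³.
(x−vt)²/(4Dt) = (-5)²/(4 × 0.047 × 110) = 1.209; exp(−1.209) = 0.2985.
C = 1.530 × 0.2985 = 0.457 kg/m³.

0.457 kg/m³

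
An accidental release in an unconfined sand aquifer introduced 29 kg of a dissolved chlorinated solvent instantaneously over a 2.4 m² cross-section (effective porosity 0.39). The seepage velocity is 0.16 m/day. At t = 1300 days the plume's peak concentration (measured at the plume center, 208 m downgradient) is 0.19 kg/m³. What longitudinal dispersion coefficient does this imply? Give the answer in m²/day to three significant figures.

1.63 m²/day

At the plume center C_max = M/(n_e·A·√(4πDt)), so D = M²/(4πt·(n_e·A·C_max)²).
n_e·A·C_max = 0.39 × 2.4 × 0.19 = 0.1778 kg/m.
D = 29²/(4π × 1300 × 0.1778²) = 1.63 m²/day.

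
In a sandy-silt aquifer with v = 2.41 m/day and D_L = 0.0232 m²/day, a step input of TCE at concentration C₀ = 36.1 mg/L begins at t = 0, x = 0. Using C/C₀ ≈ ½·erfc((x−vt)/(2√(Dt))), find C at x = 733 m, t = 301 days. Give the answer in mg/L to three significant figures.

0.763 mg/L

For a continuous step input, C/C₀ ≈ ½·erfc((x−vt)/(2√(Dt))).
vt = 2.41 × 301 = 725.41 m and 2√(Dt) = 2√(0.0232 × 301) = 5.285 m.
Argument (x−vt)/(2√(Dt)) = (733 − 725.41)/5.285 = 1.436; ½·erfc(1.436) = 0.02114.
C = 36.1 × 0.02114 = 0.763 mg/L.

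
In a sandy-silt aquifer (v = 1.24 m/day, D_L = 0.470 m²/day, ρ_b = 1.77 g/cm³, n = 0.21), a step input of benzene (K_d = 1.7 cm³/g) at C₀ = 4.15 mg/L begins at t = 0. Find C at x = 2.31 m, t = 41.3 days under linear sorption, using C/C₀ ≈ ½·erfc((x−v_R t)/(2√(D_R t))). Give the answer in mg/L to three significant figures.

Retardation factor R = 1 + ρ_b·K_d/n = 1 + 1.77 × 1.7/0.21 = 15.33.
Sorption retards both mechanisms: v_R = v/R = 0.08089 m/day, D_R = D/R = 0.03066 m²/day.
v_R·t = 0.08089 × 41.3 = 3.340757 m; 2√(D_R t) = 2.251 m; argument = (2.31 − 3.340757)/2.251 = -0.4579.
C = C₀ × ½·erfc(-0.4579) = 4.15 × 0.7414 = 3.08 mg/L.

3.08 mg/L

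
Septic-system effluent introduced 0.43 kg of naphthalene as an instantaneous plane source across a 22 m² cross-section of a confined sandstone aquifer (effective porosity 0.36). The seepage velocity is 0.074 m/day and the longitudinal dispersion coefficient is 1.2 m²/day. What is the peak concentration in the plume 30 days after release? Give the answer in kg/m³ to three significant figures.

The peak of an instantaneous 1D plume sits at x = vt; there the Gaussian factor is 1 and C_max = M/(n_e·A·√(4πDt)), where n_e·A is the pore area the mass is dissolved in.
√(4πDt) = √(4π × 1.2 × 30) = 21.27 m, so C_max = 0.43/(0.36 × 22 × 21.27) = 0.00255 kg/m³.

0.00255 kg/m³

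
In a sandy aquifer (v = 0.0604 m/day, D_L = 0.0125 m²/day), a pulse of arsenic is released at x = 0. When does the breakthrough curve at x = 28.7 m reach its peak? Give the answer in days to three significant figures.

472 days

For the 1D instantaneous-source solution, setting ∂C/∂t = 0 at fixed x gives v²t² + 2Dt − x² = 0, so t = (√(D² + v²x²) − D)/v².
√(D² + v²x²) = √(0.0125² + 0.0604² × 28.7²) = 1.734; v² = 0.00364816.
t = (1.734 − 0.0125)/0.00364816 = 472 days (vs. the pure-advection estimate x/v = 475 d).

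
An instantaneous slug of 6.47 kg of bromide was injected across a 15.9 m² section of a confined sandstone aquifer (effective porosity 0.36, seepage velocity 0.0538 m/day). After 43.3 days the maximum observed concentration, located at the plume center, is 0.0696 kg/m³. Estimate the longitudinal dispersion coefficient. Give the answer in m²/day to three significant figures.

0.485 m²/day

At the plume center C_max = M/(n_e·A·√(4πDt)), so D = M²/(4πt·(n_e·A·C_max)²).
n_e·A·C_max = 0.36 × 15.9 × 0.0696 = 0.3984 kg/m.
D = 6.47²/(4π × 43.3 × 0.3984²) = 0.485 m²/day.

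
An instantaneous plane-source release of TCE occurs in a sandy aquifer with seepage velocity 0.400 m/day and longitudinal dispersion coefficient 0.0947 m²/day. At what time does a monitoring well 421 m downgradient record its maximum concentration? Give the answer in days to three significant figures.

For the 1D instantaneous-source solution, setting ∂C/∂t = 0 at fixed x gives v²t² + 2Dt − x² = 0, so t = (√(D² + v²x²) − D)/v².
√(D² + v²x²) = √(0.0947² + 0.400² × 421²) = 168.4; v² = 0.16.
t = (168.4 − 0.0947)/0.16 = 1050 days (vs. the pure-advection estimate x/v = 1050 d).

1050 days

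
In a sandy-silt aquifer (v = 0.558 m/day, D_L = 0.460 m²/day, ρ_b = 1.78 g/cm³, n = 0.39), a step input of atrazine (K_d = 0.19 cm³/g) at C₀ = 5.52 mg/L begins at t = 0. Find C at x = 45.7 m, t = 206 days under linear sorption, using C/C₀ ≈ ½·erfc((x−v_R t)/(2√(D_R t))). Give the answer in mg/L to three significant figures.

Retardation factor R = 1 + ρ_b·K_d/n = 1 + 1.78 × 0.19/0.39 = 1.867.
Sorption retards both mechanisms: v_R = v/R = 0.2989 m/day, D_R = D/R = 0.2464 m²/day.
v_R·t = 0.2989 × 206 = 61.5734 m; 2√(D_R t) = 14.25 m; argument = (45.7 − 61.5734)/14.25 = -1.114.
C = C₀ × ½·erfc(-1.114) = 5.52 × 0.9424 = 5.20 mg/L.

5.20 mg/L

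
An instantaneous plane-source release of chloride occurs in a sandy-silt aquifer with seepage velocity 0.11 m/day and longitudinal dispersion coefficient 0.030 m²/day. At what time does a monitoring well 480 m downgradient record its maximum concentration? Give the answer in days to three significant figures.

For the 1D instantaneous-source solution, setting ∂C/∂t = 0 at fixed x gives v²t² + 2Dt − x² = 0, so t = (√(D² + v²x²) − D)/v².
√(D² + v²x²) = √(0.030² + 0.11² × 480²) = 52.80; v² = 0.0121.
t = (52.80 − 0.030)/0.0121 = 4360 days (vs. the pure-advection estimate x/v = 4360 d).

4360 days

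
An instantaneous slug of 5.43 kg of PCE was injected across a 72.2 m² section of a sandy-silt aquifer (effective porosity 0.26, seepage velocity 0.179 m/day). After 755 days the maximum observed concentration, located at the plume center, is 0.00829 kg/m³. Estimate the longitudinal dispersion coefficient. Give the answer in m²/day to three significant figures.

0.128 m²/day

At the plume center C_max = M/(n_e·A·√(4πDt)), so D = M²/(4πt·(n_e·A·C_max)²).
n_e·A·C_max = 0.26 × 72.2 × 0.00829 = 0.1556 kg/m.
D = 5.43²/(4π × 755 × 0.1556²) = 0.128 m²/day.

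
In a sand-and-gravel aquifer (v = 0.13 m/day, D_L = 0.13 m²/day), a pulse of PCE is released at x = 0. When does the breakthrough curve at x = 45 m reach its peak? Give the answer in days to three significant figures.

339 days

For the 1D instantaneous-source solution, setting ∂C/∂t = 0 at fixed x gives v²t² + 2Dt − x² = 0, so t = (√(D² + v²x²) − D)/v².
√(D² + v²x²) = √(0.13² + 0.13² × 45²) = 5.851; v² = 0.0169.
t = (5.851 − 0.13)/0.0169 = 339 days (vs. the pure-advection estimate x/v = 346 d).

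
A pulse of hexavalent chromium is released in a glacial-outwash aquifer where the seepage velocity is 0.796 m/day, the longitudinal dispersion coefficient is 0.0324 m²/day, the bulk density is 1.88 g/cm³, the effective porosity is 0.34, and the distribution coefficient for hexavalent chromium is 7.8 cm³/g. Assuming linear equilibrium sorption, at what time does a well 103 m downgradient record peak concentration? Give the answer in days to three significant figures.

5710 days

Retardation factor R = 1 + ρ_b·K_d/n = 1 + 1.88 × 7.8/0.34 = 44.13.
Sorption retards both mechanisms: v_R = v/R = 0.01804 m/day, D_R = D/R = 0.0007342 m²/day.
Peak time from v_R²t² + 2D_R t − x² = 0: t = (√(D_R² + v_R²x²) − D_R)/v_R².
√(D_R² + v_R²x²) = √(0.0007342² + 0.01804² × 103²) = 1.858; v_R² = 0.0003254.
t = (1.858 − 0.0007342)/0.0003254 = 5710 days.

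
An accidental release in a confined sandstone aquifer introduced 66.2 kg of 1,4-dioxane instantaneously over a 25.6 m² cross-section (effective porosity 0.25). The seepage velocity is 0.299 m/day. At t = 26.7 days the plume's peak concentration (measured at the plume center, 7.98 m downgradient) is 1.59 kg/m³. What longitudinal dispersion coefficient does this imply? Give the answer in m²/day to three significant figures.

At the plume center C_max = M/(n_e·A·√(4πDt)), so D = M²/(4πt·(n_e·A·C_max)²).
n_e·A·C_max = 0.25 × 25.6 × 1.59 = 10.18 kg/m.
D = 66.2²/(4π × 26.7 × 10.18²) = 0.126 m²/day.

0.126 m²/day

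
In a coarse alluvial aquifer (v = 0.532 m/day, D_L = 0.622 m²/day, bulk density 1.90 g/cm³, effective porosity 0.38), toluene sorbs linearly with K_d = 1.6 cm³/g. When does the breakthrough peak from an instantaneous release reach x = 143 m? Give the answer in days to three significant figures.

2400 days

Retardation factor R = 1 + ρ_b·K_d/n = 1 + 1.90 × 1.6/0.38 = 9.000.
Sorption retards both mechanisms: v_R = v/R = 0.05911 m/day, D_R = D/R = 0.06911 m²/day.
Peak time from v_R²t² + 2D_R t − x² = 0: t = (√(D_R² + v_R²x²) − D_R)/v_R².
√(D_R² + v_R²x²) = √(0.06911² + 0.05911² × 143²) = 8.453; v_R² = 0.003494.
t = (8.453 − 0.06911)/0.003494 = 2400 days.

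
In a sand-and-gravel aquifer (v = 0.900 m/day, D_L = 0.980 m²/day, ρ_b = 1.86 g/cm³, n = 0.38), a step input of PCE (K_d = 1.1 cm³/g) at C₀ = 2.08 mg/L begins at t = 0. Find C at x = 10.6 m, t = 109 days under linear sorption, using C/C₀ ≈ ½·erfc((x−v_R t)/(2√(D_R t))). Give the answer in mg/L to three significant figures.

1.65 mg/L

Retardation factor R = 1 + ρ_b·K_d/n = 1 + 1.86 × 1.1/0.38 = 6.384.
Sorption retards both mechanisms: v_R = v/R = 0.1410 m/day, D_R = D/R = 0.1535 m²/day.
v_R·t = 0.1410 × 109 = 15.369 m; 2√(D_R t) = 8.181 m; argument = (10.6 − 15.369)/8.181 = -0.5829.
C = C₀ × ½·erfc(-0.5829) = 2.08 × 0.7951 = 1.65 mg/L.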